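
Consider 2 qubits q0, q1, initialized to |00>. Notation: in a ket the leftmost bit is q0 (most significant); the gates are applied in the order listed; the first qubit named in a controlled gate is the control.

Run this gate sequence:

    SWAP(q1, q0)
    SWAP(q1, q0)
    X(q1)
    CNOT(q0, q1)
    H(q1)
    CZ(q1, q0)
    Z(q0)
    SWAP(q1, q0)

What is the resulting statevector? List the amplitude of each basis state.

The resulting statevector has amplitude sqrt(2)/2 on |00>, 0 on |01>, -sqrt(2)/2 on |10>, 0 on |11>.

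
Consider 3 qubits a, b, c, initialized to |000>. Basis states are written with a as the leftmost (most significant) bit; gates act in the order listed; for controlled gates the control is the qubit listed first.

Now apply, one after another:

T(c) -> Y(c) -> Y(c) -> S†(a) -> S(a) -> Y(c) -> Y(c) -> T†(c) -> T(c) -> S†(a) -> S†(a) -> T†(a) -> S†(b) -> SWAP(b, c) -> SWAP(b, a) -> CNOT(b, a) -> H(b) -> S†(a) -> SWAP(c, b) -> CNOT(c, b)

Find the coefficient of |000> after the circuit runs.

The final state's coefficient on |000> equals sqrt(2)/2.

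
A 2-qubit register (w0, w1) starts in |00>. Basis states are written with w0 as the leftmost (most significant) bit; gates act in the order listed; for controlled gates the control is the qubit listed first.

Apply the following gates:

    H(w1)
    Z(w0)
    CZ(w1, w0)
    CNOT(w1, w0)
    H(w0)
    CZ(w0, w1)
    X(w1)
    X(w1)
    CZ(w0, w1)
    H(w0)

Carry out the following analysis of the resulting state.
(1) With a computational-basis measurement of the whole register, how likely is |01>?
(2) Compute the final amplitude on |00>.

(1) The probability of measuring |01> is 0.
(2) |00> carries amplitude sqrt(2)/2 in the final state.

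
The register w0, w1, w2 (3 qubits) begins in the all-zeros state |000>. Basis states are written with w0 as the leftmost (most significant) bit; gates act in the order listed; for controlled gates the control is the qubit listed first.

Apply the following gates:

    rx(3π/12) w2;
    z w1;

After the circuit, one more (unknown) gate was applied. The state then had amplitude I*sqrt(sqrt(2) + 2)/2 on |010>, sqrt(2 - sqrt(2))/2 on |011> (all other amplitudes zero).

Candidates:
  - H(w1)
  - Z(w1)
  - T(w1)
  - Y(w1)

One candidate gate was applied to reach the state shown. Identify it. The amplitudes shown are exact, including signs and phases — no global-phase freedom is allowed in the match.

It was Y(w1) that produced the state shown.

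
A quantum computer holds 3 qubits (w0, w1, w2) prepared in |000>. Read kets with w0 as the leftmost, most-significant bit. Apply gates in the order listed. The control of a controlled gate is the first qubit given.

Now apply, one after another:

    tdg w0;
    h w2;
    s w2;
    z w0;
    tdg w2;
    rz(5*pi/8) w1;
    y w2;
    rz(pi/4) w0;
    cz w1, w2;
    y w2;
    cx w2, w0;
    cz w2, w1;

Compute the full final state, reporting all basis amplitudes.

After the circuit, the state carries amplitude -sqrt(2)*exp(9*I*pi/16)/2 on |000>, -sqrt(2)*exp(13*I*pi/16)/2 on |101>, and 0 on every other basis state.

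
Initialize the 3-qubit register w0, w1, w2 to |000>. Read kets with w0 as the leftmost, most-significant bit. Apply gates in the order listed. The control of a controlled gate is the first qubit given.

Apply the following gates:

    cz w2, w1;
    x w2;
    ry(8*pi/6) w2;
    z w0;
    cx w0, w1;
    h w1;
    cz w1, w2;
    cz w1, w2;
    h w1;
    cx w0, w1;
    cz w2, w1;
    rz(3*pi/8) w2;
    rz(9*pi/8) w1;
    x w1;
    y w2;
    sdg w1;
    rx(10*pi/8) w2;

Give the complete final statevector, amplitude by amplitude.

The final amplitudes are -sqrt(3*sqrt(2) + 6)*exp(3*I*pi/4)/4 + sqrt(2 - sqrt(2))*exp(5*I*pi/8)/4 on |010>, -sqrt(6 - 3*sqrt(2))*exp(I*pi/4)/4 - sqrt(sqrt(2) + 2)*exp(I*pi/8)/4 on |011>, and 0 on every other basis state. Key observation: steps 5-10 multiply out to the identity, so the circuit reduces to the remaining gates.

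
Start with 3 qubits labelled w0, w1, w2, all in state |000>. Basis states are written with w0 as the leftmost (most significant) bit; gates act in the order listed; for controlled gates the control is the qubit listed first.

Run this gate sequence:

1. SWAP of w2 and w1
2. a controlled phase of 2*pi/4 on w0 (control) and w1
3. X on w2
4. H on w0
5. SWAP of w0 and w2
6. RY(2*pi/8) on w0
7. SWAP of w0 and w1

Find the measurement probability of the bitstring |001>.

A full measurement returns |001> with probability 1/4 - sqrt(2)/8.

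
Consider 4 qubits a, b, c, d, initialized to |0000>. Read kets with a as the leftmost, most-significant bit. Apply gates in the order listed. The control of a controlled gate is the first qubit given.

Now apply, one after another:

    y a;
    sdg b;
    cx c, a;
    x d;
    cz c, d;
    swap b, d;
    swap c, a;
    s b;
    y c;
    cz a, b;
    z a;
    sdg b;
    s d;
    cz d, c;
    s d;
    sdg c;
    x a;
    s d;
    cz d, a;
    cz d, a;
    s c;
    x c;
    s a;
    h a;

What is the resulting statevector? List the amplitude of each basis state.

After the circuit, the state carries amplitude sqrt(2)*I/2 on |0110>, -sqrt(2)*I/2 on |1110>, and 0 on every other basis state.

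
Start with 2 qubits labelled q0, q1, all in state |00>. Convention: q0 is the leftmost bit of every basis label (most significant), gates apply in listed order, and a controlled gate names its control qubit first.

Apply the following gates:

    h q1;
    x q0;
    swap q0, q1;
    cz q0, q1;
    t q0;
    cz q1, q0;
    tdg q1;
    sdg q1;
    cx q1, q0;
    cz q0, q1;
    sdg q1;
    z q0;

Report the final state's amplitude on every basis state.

After the circuit, the state carries amplitude 0 on |00>, -sqrt(2)/2 on |01>, 0 on |10>, sqrt(2)*exp(3*I*pi/4)/2 on |11>.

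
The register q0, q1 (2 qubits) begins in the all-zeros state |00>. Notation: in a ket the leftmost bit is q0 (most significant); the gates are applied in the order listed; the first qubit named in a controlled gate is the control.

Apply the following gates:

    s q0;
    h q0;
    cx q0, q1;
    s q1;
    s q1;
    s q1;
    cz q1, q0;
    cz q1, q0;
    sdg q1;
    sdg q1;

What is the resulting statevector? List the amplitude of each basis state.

The resulting statevector has amplitude sqrt(2)/2 on |00>, 0 on |01>, 0 on |10>, sqrt(2)*I/2 on |11>.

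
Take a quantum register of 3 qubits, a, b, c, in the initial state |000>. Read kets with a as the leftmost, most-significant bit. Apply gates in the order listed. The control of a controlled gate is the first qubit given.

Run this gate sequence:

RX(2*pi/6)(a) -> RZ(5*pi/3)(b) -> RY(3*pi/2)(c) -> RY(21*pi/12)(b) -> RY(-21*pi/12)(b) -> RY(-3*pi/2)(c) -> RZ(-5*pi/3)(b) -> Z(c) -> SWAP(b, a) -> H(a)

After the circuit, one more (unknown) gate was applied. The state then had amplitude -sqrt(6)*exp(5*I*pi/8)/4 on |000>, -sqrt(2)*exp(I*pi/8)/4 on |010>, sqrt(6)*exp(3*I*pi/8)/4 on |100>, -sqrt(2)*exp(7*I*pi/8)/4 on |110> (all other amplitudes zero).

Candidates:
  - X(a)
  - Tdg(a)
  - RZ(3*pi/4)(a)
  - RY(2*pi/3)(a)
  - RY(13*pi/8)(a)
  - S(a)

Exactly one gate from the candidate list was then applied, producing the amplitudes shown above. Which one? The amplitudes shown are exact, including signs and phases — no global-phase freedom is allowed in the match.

The unique candidate consistent with the amplitudes is RZ(3*pi/4)(a). Key observation: the block from step 2 through step 7 cancels to the identity and can be dropped.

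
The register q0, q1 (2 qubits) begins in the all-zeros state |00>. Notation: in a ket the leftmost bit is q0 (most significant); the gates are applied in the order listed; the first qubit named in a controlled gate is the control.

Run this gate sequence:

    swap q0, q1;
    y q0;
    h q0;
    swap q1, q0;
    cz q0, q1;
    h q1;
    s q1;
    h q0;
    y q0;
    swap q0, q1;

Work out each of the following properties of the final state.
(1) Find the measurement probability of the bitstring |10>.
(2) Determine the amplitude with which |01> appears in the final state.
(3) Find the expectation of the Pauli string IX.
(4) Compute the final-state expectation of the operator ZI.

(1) The probability of measuring |10> is 1/2.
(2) The amplitude on |01> is 0.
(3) In the final state, IX has expectation -1.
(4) The observable ZI averages to -1.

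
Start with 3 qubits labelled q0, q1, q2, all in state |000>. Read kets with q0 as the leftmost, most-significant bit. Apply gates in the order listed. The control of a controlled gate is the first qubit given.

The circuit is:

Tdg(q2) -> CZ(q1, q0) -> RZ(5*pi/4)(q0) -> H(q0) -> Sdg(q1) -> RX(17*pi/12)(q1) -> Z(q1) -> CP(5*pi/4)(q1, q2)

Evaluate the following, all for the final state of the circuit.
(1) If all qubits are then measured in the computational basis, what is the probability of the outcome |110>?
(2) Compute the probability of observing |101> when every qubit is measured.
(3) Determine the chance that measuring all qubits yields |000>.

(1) The probability of measuring |110> is -sqrt(2)/16 + sqrt(6)/16 + 1/4.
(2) A full measurement returns |101> with probability 0.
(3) The probability of measuring |000> is -sqrt(6)/16 + sqrt(2)/16 + 1/4.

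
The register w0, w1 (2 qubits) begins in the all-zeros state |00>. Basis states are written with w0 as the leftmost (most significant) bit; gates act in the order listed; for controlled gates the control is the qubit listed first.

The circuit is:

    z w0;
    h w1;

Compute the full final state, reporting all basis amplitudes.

The resulting statevector has amplitude sqrt(2)/2 on |00>, sqrt(2)/2 on |01>, 0 on |10>, 0 on |11>.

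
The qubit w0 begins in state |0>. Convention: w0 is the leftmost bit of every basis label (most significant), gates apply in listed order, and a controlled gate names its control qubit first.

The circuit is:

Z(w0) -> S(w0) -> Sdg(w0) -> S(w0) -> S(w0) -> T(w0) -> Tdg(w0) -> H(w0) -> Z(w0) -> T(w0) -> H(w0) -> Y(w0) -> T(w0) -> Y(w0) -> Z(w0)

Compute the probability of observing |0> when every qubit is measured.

Outcome |0> occurs with probability 1/2 - sqrt(2)/4. Key observation: the block from step 2 through step 3 cancels to the identity and can be dropped.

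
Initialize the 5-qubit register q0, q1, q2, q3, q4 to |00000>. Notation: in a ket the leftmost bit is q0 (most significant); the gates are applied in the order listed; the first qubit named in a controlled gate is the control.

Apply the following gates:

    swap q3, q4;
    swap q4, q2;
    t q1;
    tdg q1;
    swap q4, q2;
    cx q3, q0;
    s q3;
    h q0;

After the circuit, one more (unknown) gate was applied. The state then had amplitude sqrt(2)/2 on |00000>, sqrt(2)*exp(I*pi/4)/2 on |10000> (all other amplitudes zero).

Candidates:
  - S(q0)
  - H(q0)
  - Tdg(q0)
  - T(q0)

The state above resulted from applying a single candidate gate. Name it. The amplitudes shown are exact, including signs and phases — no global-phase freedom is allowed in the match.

The applied gate was T(q0). Key observation: steps 2-5 multiply out to the identity, so the circuit reduces to the remaining gates.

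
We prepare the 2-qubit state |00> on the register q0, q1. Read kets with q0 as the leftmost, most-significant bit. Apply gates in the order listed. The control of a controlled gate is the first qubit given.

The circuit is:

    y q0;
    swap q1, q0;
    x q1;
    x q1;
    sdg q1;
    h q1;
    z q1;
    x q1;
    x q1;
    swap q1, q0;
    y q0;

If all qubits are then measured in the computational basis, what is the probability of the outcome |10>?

Outcome |10> occurs with probability 1/2.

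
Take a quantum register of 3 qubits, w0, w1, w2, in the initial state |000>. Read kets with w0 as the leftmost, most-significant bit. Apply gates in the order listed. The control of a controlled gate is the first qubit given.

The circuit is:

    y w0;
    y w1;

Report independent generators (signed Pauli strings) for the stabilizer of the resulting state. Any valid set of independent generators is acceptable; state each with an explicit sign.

The final state is stabilized by the group generated by -ZII, -IZI, +IIZ; other independent generating sets are equally valid.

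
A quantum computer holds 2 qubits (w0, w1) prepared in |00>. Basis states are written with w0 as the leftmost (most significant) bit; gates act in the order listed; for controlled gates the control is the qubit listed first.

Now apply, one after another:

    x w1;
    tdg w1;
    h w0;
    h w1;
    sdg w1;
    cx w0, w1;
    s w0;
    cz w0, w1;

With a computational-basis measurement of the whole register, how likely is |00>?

The probability of measuring |00> is 1/4.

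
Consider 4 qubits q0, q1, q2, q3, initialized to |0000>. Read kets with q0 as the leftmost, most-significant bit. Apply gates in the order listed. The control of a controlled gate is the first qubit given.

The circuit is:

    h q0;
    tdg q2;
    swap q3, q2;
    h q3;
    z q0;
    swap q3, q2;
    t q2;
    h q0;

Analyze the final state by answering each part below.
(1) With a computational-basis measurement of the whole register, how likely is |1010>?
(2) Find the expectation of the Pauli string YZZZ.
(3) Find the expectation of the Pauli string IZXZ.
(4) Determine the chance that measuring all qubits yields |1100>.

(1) A full measurement returns |1010> with probability 1/2.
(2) The observable YZZZ averages to 0.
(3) The expectation value of IZXZ is sqrt(2)/2.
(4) A full measurement returns |1100> with probability 0.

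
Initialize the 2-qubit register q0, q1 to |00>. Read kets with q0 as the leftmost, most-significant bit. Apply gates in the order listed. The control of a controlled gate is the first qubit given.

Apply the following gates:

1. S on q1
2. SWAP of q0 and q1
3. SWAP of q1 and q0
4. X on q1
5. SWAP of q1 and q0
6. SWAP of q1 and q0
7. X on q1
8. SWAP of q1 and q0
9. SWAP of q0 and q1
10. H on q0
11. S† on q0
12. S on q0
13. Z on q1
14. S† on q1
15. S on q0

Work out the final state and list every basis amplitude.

After the circuit, the state carries amplitude sqrt(2)/2 on |00>, 0 on |01>, sqrt(2)*I/2 on |10>, 0 on |11>.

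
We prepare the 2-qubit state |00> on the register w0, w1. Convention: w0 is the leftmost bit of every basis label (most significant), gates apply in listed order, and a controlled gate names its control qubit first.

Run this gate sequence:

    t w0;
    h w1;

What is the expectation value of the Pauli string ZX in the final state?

The expectation value of ZX is 1.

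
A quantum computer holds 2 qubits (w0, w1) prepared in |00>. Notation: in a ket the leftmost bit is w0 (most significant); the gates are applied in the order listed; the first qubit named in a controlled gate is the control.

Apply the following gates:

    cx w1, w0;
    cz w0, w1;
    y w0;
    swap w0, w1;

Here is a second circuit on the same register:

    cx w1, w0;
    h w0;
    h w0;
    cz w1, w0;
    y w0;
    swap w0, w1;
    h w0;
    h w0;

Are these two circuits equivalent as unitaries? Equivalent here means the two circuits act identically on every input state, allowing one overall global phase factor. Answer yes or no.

Yes, they are equivalent — the unitaries differ by at most a global phase.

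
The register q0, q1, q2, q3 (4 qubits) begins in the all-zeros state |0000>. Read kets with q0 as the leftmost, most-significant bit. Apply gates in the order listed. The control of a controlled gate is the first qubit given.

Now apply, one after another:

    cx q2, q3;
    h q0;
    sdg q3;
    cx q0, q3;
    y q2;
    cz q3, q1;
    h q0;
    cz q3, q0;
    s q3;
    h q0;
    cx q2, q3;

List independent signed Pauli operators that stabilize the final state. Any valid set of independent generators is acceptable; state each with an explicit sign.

The final state is stabilized by the group generated by -IIIY, +ZIII, +IZII, -IIZI; other independent generating sets are equally valid.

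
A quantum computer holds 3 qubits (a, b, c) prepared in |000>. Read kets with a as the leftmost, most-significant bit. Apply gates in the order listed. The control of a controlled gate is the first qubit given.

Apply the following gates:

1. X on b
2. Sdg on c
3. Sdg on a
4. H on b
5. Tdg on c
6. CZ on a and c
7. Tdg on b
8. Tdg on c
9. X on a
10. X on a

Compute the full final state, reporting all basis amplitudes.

The resulting statevector has amplitude sqrt(2)/2 on |000>, sqrt(2)*exp(3*I*pi/4)/2 on |010>, and 0 on every other basis state.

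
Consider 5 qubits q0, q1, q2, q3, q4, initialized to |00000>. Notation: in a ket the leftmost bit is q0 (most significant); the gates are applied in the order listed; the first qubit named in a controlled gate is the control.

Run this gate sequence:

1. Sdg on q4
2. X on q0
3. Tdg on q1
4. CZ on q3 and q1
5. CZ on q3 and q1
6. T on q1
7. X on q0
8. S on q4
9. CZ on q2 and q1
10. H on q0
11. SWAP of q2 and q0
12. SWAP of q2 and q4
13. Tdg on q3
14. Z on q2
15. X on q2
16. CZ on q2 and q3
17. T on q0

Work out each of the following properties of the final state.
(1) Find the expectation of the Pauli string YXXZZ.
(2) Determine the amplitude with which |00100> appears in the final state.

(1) The expectation value of YXXZZ is 0. Key observation: gates 1-8 undo each other exactly, leaving only the rest of the circuit to track.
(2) The final state's coefficient on |00100> equals sqrt(2)/2.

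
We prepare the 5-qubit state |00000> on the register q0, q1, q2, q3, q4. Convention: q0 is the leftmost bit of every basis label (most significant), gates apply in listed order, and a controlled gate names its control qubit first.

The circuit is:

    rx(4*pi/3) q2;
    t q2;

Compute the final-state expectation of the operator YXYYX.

In the final state, YXYYX has expectation 0.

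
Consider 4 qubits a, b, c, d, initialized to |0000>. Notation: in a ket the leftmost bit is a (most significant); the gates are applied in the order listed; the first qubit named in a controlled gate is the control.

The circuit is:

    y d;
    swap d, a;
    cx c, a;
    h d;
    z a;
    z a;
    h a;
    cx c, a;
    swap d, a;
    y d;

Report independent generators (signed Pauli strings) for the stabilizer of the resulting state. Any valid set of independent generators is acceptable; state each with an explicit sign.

The stabilizer group can be generated by +XIII, +IIIX, +IZII, +IIZI, among other valid generating sets.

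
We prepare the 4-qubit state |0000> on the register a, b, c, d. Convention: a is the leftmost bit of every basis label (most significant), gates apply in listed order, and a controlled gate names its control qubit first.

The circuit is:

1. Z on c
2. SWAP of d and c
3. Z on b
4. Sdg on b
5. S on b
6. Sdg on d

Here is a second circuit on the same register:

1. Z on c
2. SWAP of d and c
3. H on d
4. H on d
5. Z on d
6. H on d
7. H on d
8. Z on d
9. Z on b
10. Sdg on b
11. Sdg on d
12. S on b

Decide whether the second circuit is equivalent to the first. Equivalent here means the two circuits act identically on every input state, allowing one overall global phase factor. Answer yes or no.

Yes — the two circuits implement the same unitary up to a global phase.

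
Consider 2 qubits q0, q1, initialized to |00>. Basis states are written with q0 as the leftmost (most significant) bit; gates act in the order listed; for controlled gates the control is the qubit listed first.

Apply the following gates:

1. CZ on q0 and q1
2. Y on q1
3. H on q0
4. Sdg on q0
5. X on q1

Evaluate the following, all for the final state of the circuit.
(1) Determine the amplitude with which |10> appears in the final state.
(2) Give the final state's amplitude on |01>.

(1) The amplitude on |10> is sqrt(2)/2.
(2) The amplitude on |01> is 0.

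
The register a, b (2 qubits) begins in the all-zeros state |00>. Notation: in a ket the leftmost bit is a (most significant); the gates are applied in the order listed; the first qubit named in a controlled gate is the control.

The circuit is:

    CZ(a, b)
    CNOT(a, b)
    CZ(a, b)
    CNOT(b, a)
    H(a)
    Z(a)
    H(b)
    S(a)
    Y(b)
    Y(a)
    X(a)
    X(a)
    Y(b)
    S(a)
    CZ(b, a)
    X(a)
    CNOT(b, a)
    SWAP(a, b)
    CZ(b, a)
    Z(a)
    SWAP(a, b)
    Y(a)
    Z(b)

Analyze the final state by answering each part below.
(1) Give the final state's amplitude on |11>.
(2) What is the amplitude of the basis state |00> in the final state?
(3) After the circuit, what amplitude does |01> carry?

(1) |11> carries amplitude -I/2 in the final state.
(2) |00> carries amplitude I/2 in the final state.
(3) The final state's coefficient on |01> equals I/2.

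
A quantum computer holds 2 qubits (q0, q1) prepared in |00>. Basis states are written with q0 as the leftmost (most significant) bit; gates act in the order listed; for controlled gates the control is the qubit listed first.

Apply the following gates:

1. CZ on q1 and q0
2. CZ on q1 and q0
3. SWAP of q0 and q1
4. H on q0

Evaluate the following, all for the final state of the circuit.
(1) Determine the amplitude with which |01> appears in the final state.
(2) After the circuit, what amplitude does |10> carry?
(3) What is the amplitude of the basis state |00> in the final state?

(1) The amplitude on |01> is 0. Key observation: gates 1-2 undo each other exactly, leaving only the rest of the circuit to track.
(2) The final state's coefficient on |10> equals sqrt(2)/2.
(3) The amplitude on |00> is sqrt(2)/2.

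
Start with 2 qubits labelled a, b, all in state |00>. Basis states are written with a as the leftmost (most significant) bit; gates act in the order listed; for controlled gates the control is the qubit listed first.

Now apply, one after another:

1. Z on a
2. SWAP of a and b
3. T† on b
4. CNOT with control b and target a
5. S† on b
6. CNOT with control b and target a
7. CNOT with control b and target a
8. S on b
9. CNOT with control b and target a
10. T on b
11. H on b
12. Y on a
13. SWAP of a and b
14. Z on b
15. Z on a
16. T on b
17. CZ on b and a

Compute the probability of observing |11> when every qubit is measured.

A full measurement returns |11> with probability 1/2. Key observation: gates 3-10 undo each other exactly, leaving only the rest of the circuit to track.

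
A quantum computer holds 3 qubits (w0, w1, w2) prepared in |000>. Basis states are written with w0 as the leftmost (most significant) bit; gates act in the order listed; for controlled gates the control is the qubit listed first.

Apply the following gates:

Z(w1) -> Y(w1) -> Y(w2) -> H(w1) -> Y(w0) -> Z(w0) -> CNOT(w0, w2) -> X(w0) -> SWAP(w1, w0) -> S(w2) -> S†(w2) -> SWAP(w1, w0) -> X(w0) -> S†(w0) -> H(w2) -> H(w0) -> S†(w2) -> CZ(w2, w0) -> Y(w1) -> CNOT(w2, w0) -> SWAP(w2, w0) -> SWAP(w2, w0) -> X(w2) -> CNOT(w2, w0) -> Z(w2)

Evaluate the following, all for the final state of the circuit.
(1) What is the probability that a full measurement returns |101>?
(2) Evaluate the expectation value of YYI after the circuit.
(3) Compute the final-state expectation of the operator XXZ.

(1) Outcome |101> occurs with probability 1/8. Key observation: the block from step 8 through step 13 cancels to the identity and can be dropped.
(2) In the final state, YYI has expectation 0.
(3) The observable XXZ averages to 1.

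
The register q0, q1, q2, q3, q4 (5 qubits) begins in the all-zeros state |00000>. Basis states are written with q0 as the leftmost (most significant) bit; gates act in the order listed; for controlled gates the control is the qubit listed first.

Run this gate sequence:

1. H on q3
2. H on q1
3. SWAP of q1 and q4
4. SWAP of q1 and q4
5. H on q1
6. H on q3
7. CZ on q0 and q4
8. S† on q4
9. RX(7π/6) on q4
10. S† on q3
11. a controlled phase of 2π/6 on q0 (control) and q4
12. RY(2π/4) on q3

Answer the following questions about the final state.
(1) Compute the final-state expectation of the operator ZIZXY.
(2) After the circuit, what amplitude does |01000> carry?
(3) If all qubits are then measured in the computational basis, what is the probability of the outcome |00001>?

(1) The expectation value of ZIZXY is 1/2.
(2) The final state's coefficient on |01000> equals 0.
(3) The probability of measuring |00001> is sqrt(3)/8 + 1/4.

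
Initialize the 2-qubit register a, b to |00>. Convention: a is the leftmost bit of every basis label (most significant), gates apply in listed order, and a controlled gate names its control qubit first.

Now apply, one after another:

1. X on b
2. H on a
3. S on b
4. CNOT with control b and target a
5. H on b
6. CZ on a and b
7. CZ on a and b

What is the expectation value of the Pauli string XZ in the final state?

The observable XZ averages to 0.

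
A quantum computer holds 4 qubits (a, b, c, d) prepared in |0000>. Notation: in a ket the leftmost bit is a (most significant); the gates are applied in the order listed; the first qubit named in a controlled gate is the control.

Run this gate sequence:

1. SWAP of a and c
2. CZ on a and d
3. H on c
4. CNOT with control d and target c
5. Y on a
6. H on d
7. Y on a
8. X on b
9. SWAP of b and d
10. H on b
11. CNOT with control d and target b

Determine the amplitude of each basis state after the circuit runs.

The final amplitudes are sqrt(2)/2 on |0101>, sqrt(2)/2 on |0111>, and 0 on every other basis state.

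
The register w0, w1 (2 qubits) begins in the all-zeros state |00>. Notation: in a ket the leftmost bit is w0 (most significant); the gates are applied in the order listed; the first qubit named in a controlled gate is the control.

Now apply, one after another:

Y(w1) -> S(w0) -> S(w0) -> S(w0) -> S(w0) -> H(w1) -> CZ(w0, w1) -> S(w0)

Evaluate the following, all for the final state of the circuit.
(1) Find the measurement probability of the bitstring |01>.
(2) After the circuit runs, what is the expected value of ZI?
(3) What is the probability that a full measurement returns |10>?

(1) Outcome |01> occurs with probability 1/2. Key observation: steps 2-5 multiply out to the identity, so the circuit reduces to the remaining gates.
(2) The observable ZI averages to 1.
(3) The probability of measuring |10> is 0.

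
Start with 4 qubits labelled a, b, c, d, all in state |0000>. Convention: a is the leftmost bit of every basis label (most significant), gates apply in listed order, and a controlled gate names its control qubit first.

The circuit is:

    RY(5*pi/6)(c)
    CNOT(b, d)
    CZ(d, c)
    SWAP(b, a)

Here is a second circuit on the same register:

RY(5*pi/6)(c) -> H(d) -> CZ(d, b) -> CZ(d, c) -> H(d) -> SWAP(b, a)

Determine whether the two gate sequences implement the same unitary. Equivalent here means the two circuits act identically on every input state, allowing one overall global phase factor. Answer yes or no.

No — the two circuits implement different unitaries, even allowing a global phase.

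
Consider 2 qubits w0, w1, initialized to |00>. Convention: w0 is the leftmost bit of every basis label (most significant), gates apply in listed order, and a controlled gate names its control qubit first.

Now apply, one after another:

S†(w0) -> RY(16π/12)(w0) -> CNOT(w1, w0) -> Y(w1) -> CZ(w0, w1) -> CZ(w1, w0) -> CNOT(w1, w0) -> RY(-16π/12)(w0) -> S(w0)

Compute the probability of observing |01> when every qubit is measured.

A full measurement returns |01> with probability 3/4.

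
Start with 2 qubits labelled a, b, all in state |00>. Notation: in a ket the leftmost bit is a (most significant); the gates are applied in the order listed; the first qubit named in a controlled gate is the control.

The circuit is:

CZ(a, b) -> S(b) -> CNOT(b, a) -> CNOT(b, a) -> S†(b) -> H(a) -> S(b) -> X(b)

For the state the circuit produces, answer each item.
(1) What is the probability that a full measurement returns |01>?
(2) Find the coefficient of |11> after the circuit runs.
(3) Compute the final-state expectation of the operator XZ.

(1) Outcome |01> occurs with probability 1/2. Key observation: the block from step 2 through step 5 cancels to the identity and can be dropped.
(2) The final state's coefficient on |11> equals sqrt(2)/2.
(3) The expectation value of XZ is -1.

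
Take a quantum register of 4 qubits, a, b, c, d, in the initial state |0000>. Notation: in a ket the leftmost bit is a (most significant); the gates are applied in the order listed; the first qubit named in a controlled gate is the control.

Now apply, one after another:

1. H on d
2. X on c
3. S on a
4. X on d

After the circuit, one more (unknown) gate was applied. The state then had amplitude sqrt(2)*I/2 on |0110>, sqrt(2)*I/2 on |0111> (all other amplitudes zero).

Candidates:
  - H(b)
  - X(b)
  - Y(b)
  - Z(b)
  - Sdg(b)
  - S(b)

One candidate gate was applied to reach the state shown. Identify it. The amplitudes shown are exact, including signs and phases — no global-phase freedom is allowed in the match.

The unique candidate consistent with the amplitudes is Y(b).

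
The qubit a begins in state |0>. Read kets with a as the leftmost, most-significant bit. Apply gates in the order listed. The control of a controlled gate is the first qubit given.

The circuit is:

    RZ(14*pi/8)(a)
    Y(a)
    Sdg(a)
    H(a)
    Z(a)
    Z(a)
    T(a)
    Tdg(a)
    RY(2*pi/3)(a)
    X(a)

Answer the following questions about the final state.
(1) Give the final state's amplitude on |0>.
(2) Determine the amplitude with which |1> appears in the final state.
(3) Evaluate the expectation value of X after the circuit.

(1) |0> carries amplitude (-sqrt(6) + sqrt(2))*exp(I*pi/8)/4 in the final state.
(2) The final state's coefficient on |1> equals (-sqrt(6) - sqrt(2))*exp(I*pi/8)/4.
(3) In the final state, X has expectation 1/2.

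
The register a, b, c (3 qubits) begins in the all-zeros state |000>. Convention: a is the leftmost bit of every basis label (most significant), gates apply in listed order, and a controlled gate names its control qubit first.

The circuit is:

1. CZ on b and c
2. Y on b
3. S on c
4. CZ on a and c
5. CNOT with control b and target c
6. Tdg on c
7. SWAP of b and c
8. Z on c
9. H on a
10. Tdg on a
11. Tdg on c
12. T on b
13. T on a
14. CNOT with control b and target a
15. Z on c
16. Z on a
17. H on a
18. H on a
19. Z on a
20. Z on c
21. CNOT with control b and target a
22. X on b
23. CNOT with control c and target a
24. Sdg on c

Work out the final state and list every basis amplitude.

After the circuit, the state carries amplitude sqrt(2)*exp(3*I*pi/4)/2 on |001>, sqrt(2)*exp(3*I*pi/4)/2 on |101>, and 0 on every other basis state. Key observation: steps 14-21 multiply out to the identity, so the circuit reduces to the remaining gates.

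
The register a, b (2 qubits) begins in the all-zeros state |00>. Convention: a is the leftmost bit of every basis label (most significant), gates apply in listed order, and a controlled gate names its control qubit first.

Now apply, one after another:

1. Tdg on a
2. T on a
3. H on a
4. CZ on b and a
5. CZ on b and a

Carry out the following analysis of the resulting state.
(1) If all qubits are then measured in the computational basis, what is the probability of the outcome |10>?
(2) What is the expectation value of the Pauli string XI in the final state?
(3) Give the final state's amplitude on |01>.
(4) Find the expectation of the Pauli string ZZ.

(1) A full measurement returns |10> with probability 1/2. Key observation: the block from step 4 through step 5 cancels to the identity and can be dropped.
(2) In the final state, XI has expectation 1.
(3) The final state's coefficient on |01> equals 0.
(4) In the final state, ZZ has expectation 0.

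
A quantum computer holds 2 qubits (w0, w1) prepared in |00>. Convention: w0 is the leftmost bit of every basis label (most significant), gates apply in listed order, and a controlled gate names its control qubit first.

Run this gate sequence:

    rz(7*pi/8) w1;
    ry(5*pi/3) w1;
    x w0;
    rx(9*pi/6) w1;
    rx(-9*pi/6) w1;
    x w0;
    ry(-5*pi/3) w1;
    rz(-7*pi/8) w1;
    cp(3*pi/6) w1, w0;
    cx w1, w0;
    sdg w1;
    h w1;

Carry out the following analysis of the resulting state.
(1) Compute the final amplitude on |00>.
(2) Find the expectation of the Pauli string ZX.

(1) |00> carries amplitude sqrt(2)/2 in the final state. Key observation: gates 1-8 undo each other exactly, leaving only the rest of the circuit to track.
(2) The expectation value of ZX is 1.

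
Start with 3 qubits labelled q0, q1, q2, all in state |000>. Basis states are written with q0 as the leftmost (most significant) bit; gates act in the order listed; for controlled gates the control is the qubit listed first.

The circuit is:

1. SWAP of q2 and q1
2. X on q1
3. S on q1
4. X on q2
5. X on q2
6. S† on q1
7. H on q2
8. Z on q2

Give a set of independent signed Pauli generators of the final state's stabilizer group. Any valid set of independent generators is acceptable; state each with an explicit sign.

The stabilizer group can be generated by -IIX, +ZII, -IZI, among other valid generating sets.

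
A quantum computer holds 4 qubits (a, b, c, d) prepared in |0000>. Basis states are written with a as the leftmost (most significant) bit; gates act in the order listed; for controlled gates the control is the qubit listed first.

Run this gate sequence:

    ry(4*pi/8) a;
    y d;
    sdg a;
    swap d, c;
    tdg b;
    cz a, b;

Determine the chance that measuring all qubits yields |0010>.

Outcome |0010> occurs with probability 1/2.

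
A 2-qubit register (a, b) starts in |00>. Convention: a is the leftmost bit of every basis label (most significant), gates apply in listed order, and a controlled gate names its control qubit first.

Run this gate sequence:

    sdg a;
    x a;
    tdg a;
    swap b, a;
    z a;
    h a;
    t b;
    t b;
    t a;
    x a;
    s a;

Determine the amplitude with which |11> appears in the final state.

|11> carries amplitude sqrt(2)*exp(3*I*pi/4)/2 in the final state.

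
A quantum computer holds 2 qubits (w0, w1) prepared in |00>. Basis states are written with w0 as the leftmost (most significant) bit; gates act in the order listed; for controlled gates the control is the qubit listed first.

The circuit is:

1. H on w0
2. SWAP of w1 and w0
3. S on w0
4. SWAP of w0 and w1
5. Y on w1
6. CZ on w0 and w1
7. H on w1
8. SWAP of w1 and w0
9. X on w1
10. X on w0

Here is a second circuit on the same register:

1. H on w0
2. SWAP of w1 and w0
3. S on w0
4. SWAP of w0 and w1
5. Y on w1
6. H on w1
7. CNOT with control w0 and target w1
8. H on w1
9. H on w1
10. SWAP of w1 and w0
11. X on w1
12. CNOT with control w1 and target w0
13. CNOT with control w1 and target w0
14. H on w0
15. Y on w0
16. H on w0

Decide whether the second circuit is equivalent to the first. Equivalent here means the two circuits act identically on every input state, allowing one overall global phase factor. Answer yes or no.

No, they are not equivalent — no single phase factor reconciles the two unitaries.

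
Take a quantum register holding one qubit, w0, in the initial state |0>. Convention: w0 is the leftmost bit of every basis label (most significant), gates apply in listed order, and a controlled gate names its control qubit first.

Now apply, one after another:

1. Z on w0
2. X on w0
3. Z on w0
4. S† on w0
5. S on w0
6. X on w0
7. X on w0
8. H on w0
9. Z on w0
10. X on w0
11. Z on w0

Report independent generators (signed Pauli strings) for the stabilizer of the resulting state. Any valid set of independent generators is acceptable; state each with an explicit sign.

The stabilizer group can be generated by -X, among other valid generating sets.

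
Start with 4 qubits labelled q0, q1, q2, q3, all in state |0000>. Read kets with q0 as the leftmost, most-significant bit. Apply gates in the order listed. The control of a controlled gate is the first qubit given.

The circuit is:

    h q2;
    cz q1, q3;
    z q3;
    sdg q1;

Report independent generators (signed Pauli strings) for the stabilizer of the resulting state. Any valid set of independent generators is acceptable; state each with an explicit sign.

The stabilizer group can be generated by +IIXI, +ZIII, +IZII, +IIIZ, among other valid generating sets.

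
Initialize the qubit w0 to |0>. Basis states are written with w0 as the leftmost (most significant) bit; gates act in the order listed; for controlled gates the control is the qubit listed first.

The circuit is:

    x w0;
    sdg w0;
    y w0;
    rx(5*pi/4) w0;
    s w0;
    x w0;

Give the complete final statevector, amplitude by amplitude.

After the circuit, the state carries amplitude -sqrt(sqrt(2) + 2)/2 on |0>, sqrt(2 - sqrt(2))/2 on |1>.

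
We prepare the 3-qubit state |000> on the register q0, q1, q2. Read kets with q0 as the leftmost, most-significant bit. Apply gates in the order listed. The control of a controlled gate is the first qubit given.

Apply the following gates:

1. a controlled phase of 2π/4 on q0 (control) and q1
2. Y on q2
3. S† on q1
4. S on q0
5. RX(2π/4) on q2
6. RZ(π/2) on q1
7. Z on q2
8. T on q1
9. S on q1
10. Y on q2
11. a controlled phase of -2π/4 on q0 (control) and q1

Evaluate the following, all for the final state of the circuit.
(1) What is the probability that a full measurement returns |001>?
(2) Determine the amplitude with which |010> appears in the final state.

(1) A full measurement returns |001> with probability 1/2.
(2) The final state's coefficient on |010> equals 0.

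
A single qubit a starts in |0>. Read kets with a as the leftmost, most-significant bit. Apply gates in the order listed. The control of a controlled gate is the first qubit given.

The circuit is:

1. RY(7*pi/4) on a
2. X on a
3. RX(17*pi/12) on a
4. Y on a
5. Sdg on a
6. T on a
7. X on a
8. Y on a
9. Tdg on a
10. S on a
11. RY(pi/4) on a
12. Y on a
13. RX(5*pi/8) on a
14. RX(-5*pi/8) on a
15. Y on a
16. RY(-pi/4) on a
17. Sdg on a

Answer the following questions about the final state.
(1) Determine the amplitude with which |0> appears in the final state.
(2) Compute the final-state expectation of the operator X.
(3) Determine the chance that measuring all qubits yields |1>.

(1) |0> carries amplitude -sqrt(3)*sin(5*pi/16)**2/4 - sqrt(6)*sin(5*pi/16)**2/8 - sqrt(3)*cos(5*pi/16)**2/4 - sqrt(6)*cos(5*pi/16)**2/8 + sqrt(1/2 - sqrt(2)/4)*sqrt(sqrt(2)/4 + 1/2)*cos(5*pi/16)**2/2 + sqrt(1/2 - sqrt(2)/4)*sqrt(sqrt(2)/4 + 1/2)*sin(5*pi/16)**2/2 - sqrt(6)*I*sin(5*pi/16)**2/8 - sqrt(6)*I*cos(5*pi/16)**2/8 + I*sqrt(1/2 - sqrt(2)/4)*sqrt(sqrt(2)/4 + 1/2)*cos(5*pi/16)**2/2 + I*sqrt(1/2 - sqrt(2)/4)*sqrt(sqrt(2)/4 + 1/2)*sin(5*pi/16)**2/2 + sqrt(3)*I*cos(5*pi/16)**2/4 + sqrt(3)*I*sin(5*pi/16)**2/4 in the final state. Key observation: gates 10-17 undo each other exactly, leaving only the rest of the circuit to track.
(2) The expectation value of X is sqrt(2)*sqrt(1/2 - sqrt(2)/4)*sqrt(sqrt(2)/4 + 1/2)*cos(5*pi/16)**4/2 + sqrt(3)*cos(5*pi/16)**4/4 + sqrt(2)*sqrt(1/2 - sqrt(2)/4)*sqrt(sqrt(2)/4 + 1/2)*sin(5*pi/16)**2*cos(5*pi/16)**2 + sqrt(2)*sqrt(1/2 - sqrt(2)/4)*sqrt(sqrt(2)/4 + 1/2)*sin(5*pi/16)**4/2 + sqrt(3)*sin(5*pi/16)**2*cos(5*pi/16)**2/2 + sqrt(3)*sin(5*pi/16)**4/4.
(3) Outcome |1> occurs with probability sqrt(6)*sqrt(1/2 - sqrt(2)/4)*sqrt(sqrt(2)/4 + 1/2)*cos(5*pi/16)**4/4 + 3*cos(5*pi/16)**4/8 + sqrt(6)*sqrt(1/2 - sqrt(2)/4)*sqrt(sqrt(2)/4 + 1/2)*sin(5*pi/16)**2*cos(5*pi/16)**2/2 + sqrt(6)*sqrt(1/2 - sqrt(2)/4)*sqrt(sqrt(2)/4 + 1/2)*sin(5*pi/16)**4/4 + 3*sin(5*pi/16)**2*cos(5*pi/16)**2/4 + 3*sin(5*pi/16)**4/8.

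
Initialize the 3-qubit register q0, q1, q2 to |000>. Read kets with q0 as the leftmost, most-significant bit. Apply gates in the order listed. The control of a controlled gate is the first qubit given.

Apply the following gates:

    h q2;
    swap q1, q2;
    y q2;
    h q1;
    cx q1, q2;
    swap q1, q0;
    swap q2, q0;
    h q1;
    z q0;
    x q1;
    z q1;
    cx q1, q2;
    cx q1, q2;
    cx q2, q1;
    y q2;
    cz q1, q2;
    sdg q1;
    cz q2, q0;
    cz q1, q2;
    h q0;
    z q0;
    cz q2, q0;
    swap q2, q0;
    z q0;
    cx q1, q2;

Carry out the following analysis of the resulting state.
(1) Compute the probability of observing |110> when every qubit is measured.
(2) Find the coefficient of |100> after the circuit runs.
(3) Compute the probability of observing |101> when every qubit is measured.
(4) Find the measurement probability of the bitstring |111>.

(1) Outcome |110> occurs with probability 1/4.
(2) The final state's coefficient on |100> equals 1/2.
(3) The probability of measuring |101> is 1/4.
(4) A full measurement returns |111> with probability 1/4.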